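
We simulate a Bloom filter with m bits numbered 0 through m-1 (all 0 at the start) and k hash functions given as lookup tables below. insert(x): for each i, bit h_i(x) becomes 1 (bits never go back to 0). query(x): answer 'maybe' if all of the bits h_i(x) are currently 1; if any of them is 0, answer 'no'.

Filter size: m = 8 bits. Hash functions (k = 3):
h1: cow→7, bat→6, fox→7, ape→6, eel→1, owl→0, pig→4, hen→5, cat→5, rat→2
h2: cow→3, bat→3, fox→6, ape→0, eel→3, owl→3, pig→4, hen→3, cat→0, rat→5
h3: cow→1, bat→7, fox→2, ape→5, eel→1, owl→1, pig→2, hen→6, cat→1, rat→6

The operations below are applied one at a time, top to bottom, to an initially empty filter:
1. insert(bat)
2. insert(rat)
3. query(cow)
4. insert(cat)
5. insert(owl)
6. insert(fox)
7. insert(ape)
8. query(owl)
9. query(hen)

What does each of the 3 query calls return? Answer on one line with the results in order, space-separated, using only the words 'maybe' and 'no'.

Start: bits=00000000
Op 1: insert bat -> sets bits 3 6 7 -> bits=00010011
Op 2: insert rat -> sets bits 2 5 6 -> bits=00110111
Op 3: query cow -> checks bit1=0, bit3=1, bit7=1 (has a 0) -> no
Op 4: insert cat -> sets bits 0 1 5 -> bits=11110111
Op 5: insert owl -> sets bits 0 1 3 -> bits=11110111
Op 6: insert fox -> sets bits 2 6 7 -> bits=11110111
Op 7: insert ape -> sets bits 0 5 6 -> bits=11110111
Op 8: query owl -> checks bit0=1, bit1=1, bit3=1 (all 1) -> maybe
Op 9: query hen -> checks bit3=1, bit5=1, bit6=1 (all 1) -> maybe
Query results in order: no maybe maybe

Answer: no maybe maybe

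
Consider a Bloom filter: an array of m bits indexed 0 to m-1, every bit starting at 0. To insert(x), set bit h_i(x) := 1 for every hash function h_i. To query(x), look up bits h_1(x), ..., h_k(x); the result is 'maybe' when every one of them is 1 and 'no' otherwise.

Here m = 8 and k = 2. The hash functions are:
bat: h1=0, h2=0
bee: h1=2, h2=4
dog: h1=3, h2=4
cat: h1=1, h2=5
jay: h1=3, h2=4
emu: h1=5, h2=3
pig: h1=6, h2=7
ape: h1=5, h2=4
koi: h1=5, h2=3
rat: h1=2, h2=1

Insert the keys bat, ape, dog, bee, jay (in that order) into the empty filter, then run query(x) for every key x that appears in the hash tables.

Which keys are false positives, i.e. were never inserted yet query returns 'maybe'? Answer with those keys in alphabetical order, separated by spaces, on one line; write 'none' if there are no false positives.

Start: bits=00000000
After insert 'bat': sets bits 0 -> bits=10000000
After insert 'ape': sets bits 4 5 -> bits=10001100
After insert 'dog': sets bits 3 4 -> bits=10011100
After insert 'bee': sets bits 2 4 -> bits=10111100
After insert 'jay': sets bits 3 4 -> bits=10111100
Not inserted: cat emu koi pig rat — query each against bits=10111100:
query cat: checks bit1=0, bit5=1 (has a 0) -> no => not a false positive
query emu: checks bit3=1, bit5=1 (all 1) -> maybe => FALSE POSITIVE
query koi: checks bit3=1, bit5=1 (all 1) -> maybe => FALSE POSITIVE
query pig: checks bit6=0, bit7=0 (has a 0) -> no => not a false positive
query rat: checks bit1=0, bit2=1 (has a 0) -> no => not a false positive
False positives (alphabetical): emu koi

Answer: emu koi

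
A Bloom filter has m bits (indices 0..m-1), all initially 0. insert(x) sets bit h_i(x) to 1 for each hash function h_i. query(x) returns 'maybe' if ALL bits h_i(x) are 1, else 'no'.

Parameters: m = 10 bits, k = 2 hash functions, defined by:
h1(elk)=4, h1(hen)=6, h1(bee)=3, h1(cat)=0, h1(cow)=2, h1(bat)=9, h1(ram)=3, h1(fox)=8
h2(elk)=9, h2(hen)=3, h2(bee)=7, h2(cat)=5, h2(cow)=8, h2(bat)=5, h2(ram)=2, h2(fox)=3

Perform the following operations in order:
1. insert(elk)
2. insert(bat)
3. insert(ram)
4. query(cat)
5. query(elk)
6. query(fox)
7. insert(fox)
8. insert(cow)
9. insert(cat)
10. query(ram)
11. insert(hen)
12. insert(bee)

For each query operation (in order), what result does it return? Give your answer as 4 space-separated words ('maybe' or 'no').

Answer: no maybe no maybe

Derivation:
Start: bits=0000000000
Op 1: insert elk -> sets bits 4 9 -> bits=0000100001
Op 2: insert bat -> sets bits 5 9 -> bits=0000110001
Op 3: insert ram -> sets bits 2 3 -> bits=0011110001
Op 4: query cat -> checks bit0=0, bit5=1 (has a 0) -> no
Op 5: query elk -> checks bit4=1, bit9=1 (all 1) -> maybe
Op 6: query fox -> checks bit3=1, bit8=0 (has a 0) -> no
Op 7: insert fox -> sets bits 3 8 -> bits=0011110011
Op 8: insert cow -> sets bits 2 8 -> bits=0011110011
Op 9: insert cat -> sets bits 0 5 -> bits=1011110011
Op 10: query ram -> checks bit2=1, bit3=1 (all 1) -> maybe
Op 11: insert hen -> sets bits 3 6 -> bits=1011111011
Op 12: insert bee -> sets bits 3 7 -> bits=1011111111
Query results in order: no maybe no maybe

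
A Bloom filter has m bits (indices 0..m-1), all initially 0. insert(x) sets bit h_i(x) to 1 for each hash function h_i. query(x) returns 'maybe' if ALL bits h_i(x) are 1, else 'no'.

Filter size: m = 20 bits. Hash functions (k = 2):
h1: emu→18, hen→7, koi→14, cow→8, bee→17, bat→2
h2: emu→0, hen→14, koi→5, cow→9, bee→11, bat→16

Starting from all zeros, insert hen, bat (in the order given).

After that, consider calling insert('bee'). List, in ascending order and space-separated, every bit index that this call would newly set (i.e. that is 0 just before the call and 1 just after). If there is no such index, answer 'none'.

Start: bits=00000000000000000000
After insert 'hen': sets bits 7 14 -> bits=00000001000000100000
After insert 'bat': sets bits 2 16 -> bits=00100001000000101000
insert 'bee' would touch bits 11 17; currently bit11=0, bit17=0
Bits that are 0 among those (would change 0->1): 11 17

Answer: 11 17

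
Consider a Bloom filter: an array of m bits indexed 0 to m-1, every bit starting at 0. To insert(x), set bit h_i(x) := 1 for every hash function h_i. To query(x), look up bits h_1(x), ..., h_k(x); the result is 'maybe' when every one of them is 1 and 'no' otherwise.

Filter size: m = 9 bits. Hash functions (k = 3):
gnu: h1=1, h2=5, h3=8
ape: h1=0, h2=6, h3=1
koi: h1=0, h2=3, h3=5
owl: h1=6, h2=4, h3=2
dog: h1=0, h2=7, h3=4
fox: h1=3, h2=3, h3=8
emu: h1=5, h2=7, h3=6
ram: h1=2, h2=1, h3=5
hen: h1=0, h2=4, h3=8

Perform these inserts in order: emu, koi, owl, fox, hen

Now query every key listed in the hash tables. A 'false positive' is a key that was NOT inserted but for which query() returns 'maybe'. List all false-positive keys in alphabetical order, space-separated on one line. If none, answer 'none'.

Answer: dog

Derivation:
Start: bits=000000000
After insert 'emu': sets bits 5 6 7 -> bits=000001110
After insert 'koi': sets bits 0 3 5 -> bits=100101110
After insert 'owl': sets bits 2 4 6 -> bits=101111110
After insert 'fox': sets bits 3 8 -> bits=101111111
After insert 'hen': sets bits 0 4 8 -> bits=101111111
Not inserted: ape dog gnu ram — query each against bits=101111111:
query ape: checks bit0=1, bit1=0, bit6=1 (has a 0) -> no => not a false positive
query dog: checks bit0=1, bit4=1, bit7=1 (all 1) -> maybe => FALSE POSITIVE
query gnu: checks bit1=0, bit5=1, bit8=1 (has a 0) -> no => not a false positive
query ram: checks bit1=0, bit2=1, bit5=1 (has a 0) -> no => not a false positive
False positives (alphabetical): dog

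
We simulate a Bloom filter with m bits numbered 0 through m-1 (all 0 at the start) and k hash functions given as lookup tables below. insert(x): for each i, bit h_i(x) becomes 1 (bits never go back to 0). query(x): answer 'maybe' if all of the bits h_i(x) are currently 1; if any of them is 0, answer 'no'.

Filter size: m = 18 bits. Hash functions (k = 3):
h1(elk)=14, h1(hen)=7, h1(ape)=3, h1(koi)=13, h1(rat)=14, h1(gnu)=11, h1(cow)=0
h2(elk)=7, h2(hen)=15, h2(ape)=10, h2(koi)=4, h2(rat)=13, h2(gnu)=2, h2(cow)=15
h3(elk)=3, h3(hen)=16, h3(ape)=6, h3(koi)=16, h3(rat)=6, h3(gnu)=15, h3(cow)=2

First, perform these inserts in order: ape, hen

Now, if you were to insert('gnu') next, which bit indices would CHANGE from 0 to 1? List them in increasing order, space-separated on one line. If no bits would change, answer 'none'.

Answer: 2 11

Derivation:
Start: bits=000000000000000000
After insert 'ape': sets bits 3 6 10 -> bits=000100100010000000
After insert 'hen': sets bits 7 15 16 -> bits=000100110010000110
insert 'gnu' would touch bits 2 11 15; currently bit2=0, bit11=0, bit15=1
Bits that are 0 among those (would change 0->1): 2 11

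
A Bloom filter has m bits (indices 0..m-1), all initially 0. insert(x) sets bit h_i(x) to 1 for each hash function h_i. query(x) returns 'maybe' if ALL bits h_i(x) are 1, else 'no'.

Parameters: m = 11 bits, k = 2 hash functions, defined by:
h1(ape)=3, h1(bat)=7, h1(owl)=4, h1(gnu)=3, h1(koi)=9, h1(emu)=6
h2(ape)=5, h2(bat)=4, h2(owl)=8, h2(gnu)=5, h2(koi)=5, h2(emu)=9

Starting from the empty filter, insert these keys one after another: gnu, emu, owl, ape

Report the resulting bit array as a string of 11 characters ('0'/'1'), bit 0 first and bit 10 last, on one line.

Start: bits=00000000000
After insert 'gnu': sets bits 3 5 -> bits=00010100000
After insert 'emu': sets bits 6 9 -> bits=00010110010
After insert 'owl': sets bits 4 8 -> bits=00011110110
After insert 'ape': sets bits 3 5 -> bits=00011110110

Answer: 00011110110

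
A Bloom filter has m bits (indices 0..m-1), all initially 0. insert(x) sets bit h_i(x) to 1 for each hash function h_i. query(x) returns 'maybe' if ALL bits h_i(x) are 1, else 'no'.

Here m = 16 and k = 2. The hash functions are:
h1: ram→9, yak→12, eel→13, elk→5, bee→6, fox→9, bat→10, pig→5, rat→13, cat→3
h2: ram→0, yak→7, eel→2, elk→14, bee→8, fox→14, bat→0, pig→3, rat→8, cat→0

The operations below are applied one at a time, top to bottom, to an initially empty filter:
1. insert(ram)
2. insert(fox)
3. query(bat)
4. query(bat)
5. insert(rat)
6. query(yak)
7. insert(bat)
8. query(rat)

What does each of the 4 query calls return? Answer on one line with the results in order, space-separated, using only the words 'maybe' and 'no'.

Start: bits=0000000000000000
Op 1: insert ram -> sets bits 0 9 -> bits=1000000001000000
Op 2: insert fox -> sets bits 9 14 -> bits=1000000001000010
Op 3: query bat -> checks bit0=1, bit10=0 (has a 0) -> no
Op 4: query bat -> checks bit0=1, bit10=0 (has a 0) -> no
Op 5: insert rat -> sets bits 8 13 -> bits=1000000011000110
Op 6: query yak -> checks bit7=0, bit12=0 (has a 0) -> no
Op 7: insert bat -> sets bits 0 10 -> bits=1000000011100110
Op 8: query rat -> checks bit8=1, bit13=1 (all 1) -> maybe
Query results in order: no no no maybe

Answer: no no no maybe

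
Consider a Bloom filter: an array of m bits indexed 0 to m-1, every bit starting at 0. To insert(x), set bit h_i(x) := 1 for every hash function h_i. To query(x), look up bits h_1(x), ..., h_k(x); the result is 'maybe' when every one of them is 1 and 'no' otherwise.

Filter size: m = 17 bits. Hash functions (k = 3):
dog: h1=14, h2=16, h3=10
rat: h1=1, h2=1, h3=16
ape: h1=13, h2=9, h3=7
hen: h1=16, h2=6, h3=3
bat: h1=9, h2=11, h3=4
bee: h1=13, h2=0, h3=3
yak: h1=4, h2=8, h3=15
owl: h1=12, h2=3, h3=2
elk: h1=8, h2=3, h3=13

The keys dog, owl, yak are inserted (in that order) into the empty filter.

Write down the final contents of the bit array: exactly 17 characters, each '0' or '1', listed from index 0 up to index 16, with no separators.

Answer: 00111000101010111

Derivation:
Start: bits=00000000000000000
After insert 'dog': sets bits 10 14 16 -> bits=00000000001000101
After insert 'owl': sets bits 2 3 12 -> bits=00110000001010101
After insert 'yak': sets bits 4 8 15 -> bits=00111000101010111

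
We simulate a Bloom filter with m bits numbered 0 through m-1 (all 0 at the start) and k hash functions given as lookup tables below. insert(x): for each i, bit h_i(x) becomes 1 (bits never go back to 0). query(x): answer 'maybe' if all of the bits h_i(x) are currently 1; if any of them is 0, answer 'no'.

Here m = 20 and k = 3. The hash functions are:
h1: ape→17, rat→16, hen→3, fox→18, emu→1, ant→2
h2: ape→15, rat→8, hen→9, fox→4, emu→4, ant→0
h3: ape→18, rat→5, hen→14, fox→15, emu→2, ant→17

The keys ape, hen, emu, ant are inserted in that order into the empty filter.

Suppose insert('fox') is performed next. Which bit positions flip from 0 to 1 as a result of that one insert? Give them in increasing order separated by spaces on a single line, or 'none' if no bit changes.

Start: bits=00000000000000000000
After insert 'ape': sets bits 15 17 18 -> bits=00000000000000010110
After insert 'hen': sets bits 3 9 14 -> bits=00010000010000110110
After insert 'emu': sets bits 1 2 4 -> bits=01111000010000110110
After insert 'ant': sets bits 0 2 17 -> bits=11111000010000110110
insert 'fox' would touch bits 4 15 18; currently bit4=1, bit15=1, bit18=1
Bits that are 0 among those (would change 0->1): none

Answer: none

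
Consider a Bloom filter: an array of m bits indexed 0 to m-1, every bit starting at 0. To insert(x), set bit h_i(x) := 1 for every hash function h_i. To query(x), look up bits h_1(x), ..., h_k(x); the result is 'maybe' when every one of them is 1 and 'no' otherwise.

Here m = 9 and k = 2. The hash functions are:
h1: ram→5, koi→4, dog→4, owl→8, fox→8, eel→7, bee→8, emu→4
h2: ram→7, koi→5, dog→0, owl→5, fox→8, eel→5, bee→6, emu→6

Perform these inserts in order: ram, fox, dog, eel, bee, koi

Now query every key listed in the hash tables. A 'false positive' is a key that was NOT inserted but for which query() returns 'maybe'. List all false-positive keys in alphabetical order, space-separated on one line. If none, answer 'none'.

Start: bits=000000000
After insert 'ram': sets bits 5 7 -> bits=000001010
After insert 'fox': sets bits 8 -> bits=000001011
After insert 'dog': sets bits 0 4 -> bits=100011011
After insert 'eel': sets bits 5 7 -> bits=100011011
After insert 'bee': sets bits 6 8 -> bits=100011111
After insert 'koi': sets bits 4 5 -> bits=100011111
Not inserted: emu owl — query each against bits=100011111:
query emu: checks bit4=1, bit6=1 (all 1) -> maybe => FALSE POSITIVE
query owl: checks bit5=1, bit8=1 (all 1) -> maybe => FALSE POSITIVE
False positives (alphabetical): emu owl

Answer: emu owl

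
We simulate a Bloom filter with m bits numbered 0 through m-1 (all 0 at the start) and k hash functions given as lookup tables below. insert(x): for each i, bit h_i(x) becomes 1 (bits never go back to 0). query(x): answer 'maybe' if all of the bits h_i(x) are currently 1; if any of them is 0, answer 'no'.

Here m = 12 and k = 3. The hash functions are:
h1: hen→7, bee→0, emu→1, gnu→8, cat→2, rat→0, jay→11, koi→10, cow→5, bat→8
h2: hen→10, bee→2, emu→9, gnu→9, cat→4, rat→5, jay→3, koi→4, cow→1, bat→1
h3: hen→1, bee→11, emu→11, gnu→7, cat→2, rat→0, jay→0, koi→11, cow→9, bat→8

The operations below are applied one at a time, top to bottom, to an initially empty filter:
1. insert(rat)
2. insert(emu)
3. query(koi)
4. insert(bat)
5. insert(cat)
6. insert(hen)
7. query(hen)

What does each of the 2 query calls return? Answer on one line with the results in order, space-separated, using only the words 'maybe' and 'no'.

Start: bits=000000000000
Op 1: insert rat -> sets bits 0 5 -> bits=100001000000
Op 2: insert emu -> sets bits 1 9 11 -> bits=110001000101
Op 3: query koi -> checks bit4=0, bit10=0, bit11=1 (has a 0) -> no
Op 4: insert bat -> sets bits 1 8 -> bits=110001001101
Op 5: insert cat -> sets bits 2 4 -> bits=111011001101
Op 6: insert hen -> sets bits 1 7 10 -> bits=111011011111
Op 7: query hen -> checks bit1=1, bit7=1, bit10=1 (all 1) -> maybe
Query results in order: no maybe

Answer: no maybe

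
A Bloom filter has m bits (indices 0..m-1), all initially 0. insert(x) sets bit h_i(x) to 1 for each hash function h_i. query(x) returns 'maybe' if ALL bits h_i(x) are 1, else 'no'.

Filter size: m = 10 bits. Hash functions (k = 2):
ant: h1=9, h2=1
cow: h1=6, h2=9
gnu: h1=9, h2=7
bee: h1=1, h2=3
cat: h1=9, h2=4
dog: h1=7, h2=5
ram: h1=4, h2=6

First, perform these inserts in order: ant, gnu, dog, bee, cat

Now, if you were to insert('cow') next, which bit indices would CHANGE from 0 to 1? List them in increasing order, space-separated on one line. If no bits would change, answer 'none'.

Answer: 6

Derivation:
Start: bits=0000000000
After insert 'ant': sets bits 1 9 -> bits=0100000001
After insert 'gnu': sets bits 7 9 -> bits=0100000101
After insert 'dog': sets bits 5 7 -> bits=0100010101
After insert 'bee': sets bits 1 3 -> bits=0101010101
After insert 'cat': sets bits 4 9 -> bits=0101110101
insert 'cow' would touch bits 6 9; currently bit6=0, bit9=1
Bits that are 0 among those (would change 0->1): 6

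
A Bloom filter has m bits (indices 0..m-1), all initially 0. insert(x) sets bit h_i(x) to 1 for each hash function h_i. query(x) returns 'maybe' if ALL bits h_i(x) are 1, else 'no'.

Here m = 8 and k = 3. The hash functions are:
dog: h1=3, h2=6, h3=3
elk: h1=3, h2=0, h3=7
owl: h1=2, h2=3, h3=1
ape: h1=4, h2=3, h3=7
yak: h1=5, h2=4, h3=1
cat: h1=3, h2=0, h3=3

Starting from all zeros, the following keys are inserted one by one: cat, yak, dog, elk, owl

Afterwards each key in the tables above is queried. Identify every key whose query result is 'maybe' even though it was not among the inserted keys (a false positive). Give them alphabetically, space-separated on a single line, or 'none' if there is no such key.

Answer: ape

Derivation:
Start: bits=00000000
After insert 'cat': sets bits 0 3 -> bits=10010000
After insert 'yak': sets bits 1 4 5 -> bits=11011100
After insert 'dog': sets bits 3 6 -> bits=11011110
After insert 'elk': sets bits 0 3 7 -> bits=11011111
After insert 'owl': sets bits 1 2 3 -> bits=11111111
Not inserted: ape — query each against bits=11111111:
query ape: checks bit3=1, bit4=1, bit7=1 (all 1) -> maybe => FALSE POSITIVE
False positives (alphabetical): ape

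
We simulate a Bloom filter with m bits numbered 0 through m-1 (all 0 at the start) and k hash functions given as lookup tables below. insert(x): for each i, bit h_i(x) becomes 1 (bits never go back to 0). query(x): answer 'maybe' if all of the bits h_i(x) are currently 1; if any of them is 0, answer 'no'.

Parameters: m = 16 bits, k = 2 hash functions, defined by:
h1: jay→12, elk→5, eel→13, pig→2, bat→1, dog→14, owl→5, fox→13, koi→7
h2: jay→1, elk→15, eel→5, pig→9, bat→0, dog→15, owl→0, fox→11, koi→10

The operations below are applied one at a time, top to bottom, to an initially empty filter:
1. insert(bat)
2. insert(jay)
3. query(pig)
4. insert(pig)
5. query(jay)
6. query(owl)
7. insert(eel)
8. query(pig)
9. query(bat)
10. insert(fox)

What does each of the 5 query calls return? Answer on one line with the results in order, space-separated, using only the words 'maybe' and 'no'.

Start: bits=0000000000000000
Op 1: insert bat -> sets bits 0 1 -> bits=1100000000000000
Op 2: insert jay -> sets bits 1 12 -> bits=1100000000001000
Op 3: query pig -> checks bit2=0, bit9=0 (has a 0) -> no
Op 4: insert pig -> sets bits 2 9 -> bits=1110000001001000
Op 5: query jay -> checks bit1=1, bit12=1 (all 1) -> maybe
Op 6: query owl -> checks bit0=1, bit5=0 (has a 0) -> no
Op 7: insert eel -> sets bits 5 13 -> bits=1110010001001100
Op 8: query pig -> checks bit2=1, bit9=1 (all 1) -> maybe
Op 9: query bat -> checks bit0=1, bit1=1 (all 1) -> maybe
Op 10: insert fox -> sets bits 11 13 -> bits=1110010001011100
Query results in order: no maybe no maybe maybe

Answer: no maybe no maybe maybe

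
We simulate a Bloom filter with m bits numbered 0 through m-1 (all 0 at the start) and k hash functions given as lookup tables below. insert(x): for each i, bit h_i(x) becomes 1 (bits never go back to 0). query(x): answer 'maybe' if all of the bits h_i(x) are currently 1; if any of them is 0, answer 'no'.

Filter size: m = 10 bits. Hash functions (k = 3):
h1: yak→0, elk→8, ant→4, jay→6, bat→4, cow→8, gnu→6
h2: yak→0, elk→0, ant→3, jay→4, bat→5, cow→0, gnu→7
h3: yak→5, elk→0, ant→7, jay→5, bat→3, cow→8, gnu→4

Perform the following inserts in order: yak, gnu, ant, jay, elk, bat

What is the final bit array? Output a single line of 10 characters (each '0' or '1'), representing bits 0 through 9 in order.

Answer: 1001111110

Derivation:
Start: bits=0000000000
After insert 'yak': sets bits 0 5 -> bits=1000010000
After insert 'gnu': sets bits 4 6 7 -> bits=1000111100
After insert 'ant': sets bits 3 4 7 -> bits=1001111100
After insert 'jay': sets bits 4 5 6 -> bits=1001111100
After insert 'elk': sets bits 0 8 -> bits=1001111110
After insert 'bat': sets bits 3 4 5 -> bits=1001111110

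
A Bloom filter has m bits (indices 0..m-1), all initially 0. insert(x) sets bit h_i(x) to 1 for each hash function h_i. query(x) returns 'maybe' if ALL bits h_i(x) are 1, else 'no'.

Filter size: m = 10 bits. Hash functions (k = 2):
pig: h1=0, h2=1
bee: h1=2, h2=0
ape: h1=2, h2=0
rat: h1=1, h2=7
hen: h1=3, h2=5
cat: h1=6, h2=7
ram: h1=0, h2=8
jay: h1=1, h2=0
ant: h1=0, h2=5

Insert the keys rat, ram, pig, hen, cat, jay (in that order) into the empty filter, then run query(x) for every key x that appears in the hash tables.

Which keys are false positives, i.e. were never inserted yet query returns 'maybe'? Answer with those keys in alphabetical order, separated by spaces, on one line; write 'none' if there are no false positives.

Answer: ant

Derivation:
Start: bits=0000000000
After insert 'rat': sets bits 1 7 -> bits=0100000100
After insert 'ram': sets bits 0 8 -> bits=1100000110
After insert 'pig': sets bits 0 1 -> bits=1100000110
After insert 'hen': sets bits 3 5 -> bits=1101010110
After insert 'cat': sets bits 6 7 -> bits=1101011110
After insert 'jay': sets bits 0 1 -> bits=1101011110
Not inserted: ant ape bee — query each against bits=1101011110:
query ant: checks bit0=1, bit5=1 (all 1) -> maybe => FALSE POSITIVE
query ape: checks bit0=1, bit2=0 (has a 0) -> no => not a false positive
query bee: checks bit0=1, bit2=0 (has a 0) -> no => not a false positive
False positives (alphabetical): ant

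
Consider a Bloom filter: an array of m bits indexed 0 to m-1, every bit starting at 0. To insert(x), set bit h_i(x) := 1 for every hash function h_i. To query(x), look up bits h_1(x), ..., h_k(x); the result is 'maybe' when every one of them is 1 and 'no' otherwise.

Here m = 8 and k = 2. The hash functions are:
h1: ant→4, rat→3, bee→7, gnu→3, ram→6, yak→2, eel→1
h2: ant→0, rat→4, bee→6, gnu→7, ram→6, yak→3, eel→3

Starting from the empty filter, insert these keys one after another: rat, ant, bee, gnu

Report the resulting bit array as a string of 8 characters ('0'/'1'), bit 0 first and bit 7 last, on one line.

Answer: 10011011

Derivation:
Start: bits=00000000
After insert 'rat': sets bits 3 4 -> bits=00011000
After insert 'ant': sets bits 0 4 -> bits=10011000
After insert 'bee': sets bits 6 7 -> bits=10011011
After insert 'gnu': sets bits 3 7 -> bits=10011011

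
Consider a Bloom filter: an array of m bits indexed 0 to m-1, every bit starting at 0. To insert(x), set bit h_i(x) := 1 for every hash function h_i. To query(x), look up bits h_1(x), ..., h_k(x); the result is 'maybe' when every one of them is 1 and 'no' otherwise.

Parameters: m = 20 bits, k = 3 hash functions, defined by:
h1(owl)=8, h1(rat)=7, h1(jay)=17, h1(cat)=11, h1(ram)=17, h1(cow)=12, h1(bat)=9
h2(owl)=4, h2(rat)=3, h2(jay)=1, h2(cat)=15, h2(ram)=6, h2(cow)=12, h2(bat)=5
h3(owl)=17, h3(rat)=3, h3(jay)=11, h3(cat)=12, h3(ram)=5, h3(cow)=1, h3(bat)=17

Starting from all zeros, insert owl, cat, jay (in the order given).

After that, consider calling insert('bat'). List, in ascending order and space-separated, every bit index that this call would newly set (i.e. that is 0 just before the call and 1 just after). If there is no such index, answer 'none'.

Start: bits=00000000000000000000
After insert 'owl': sets bits 4 8 17 -> bits=00001000100000000100
After insert 'cat': sets bits 11 12 15 -> bits=00001000100110010100
After insert 'jay': sets bits 1 11 17 -> bits=01001000100110010100
insert 'bat' would touch bits 5 9 17; currently bit5=0, bit9=0, bit17=1
Bits that are 0 among those (would change 0->1): 5 9

Answer: 5 9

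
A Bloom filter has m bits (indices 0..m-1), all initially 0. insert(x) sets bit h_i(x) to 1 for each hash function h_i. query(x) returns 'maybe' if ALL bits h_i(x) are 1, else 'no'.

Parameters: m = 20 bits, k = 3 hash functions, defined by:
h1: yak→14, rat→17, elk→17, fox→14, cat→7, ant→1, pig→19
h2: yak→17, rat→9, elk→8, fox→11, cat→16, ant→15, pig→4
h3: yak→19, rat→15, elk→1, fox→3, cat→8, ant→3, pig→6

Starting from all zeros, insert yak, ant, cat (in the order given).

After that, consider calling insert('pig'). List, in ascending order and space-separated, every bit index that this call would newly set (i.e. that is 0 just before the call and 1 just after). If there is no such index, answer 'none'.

Answer: 4 6

Derivation:
Start: bits=00000000000000000000
After insert 'yak': sets bits 14 17 19 -> bits=00000000000000100101
After insert 'ant': sets bits 1 3 15 -> bits=01010000000000110101
After insert 'cat': sets bits 7 8 16 -> bits=01010001100000111101
insert 'pig' would touch bits 4 6 19; currently bit4=0, bit6=0, bit19=1
Bits that are 0 among those (would change 0->1): 4 6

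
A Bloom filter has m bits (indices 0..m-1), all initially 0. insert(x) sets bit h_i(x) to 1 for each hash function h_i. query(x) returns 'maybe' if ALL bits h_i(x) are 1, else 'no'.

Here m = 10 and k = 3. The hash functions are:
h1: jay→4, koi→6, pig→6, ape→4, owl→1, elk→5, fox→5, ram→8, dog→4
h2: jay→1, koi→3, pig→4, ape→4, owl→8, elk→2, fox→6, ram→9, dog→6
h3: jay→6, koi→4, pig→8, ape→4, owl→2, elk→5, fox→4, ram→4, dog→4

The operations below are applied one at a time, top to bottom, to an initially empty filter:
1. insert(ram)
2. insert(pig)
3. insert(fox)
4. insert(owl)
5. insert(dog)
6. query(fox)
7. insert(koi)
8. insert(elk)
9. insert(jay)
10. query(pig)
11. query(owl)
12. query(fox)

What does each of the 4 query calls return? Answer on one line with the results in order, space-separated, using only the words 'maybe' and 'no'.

Start: bits=0000000000
Op 1: insert ram -> sets bits 4 8 9 -> bits=0000100011
Op 2: insert pig -> sets bits 4 6 8 -> bits=0000101011
Op 3: insert fox -> sets bits 4 5 6 -> bits=0000111011
Op 4: insert owl -> sets bits 1 2 8 -> bits=0110111011
Op 5: insert dog -> sets bits 4 6 -> bits=0110111011
Op 6: query fox -> checks bit4=1, bit5=1, bit6=1 (all 1) -> maybe
Op 7: insert koi -> sets bits 3 4 6 -> bits=0111111011
Op 8: insert elk -> sets bits 2 5 -> bits=0111111011
Op 9: insert jay -> sets bits 1 4 6 -> bits=0111111011
Op 10: query pig -> checks bit4=1, bit6=1, bit8=1 (all 1) -> maybe
Op 11: query owl -> checks bit1=1, bit2=1, bit8=1 (all 1) -> maybe
Op 12: query fox -> checks bit4=1, bit5=1, bit6=1 (all 1) -> maybe
Query results in order: maybe maybe maybe maybe

Answer: maybe maybe maybe maybe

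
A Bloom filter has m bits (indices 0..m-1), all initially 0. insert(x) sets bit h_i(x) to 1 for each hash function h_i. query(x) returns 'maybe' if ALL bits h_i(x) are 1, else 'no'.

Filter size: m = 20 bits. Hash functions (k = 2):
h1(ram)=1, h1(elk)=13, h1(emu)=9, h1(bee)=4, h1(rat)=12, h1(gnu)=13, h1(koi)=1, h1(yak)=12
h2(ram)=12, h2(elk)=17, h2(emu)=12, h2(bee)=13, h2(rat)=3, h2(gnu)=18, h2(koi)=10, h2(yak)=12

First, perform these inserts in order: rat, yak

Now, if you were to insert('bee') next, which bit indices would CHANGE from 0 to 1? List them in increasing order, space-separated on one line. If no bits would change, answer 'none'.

Answer: 4 13

Derivation:
Start: bits=00000000000000000000
After insert 'rat': sets bits 3 12 -> bits=00010000000010000000
After insert 'yak': sets bits 12 -> bits=00010000000010000000
insert 'bee' would touch bits 4 13; currently bit4=0, bit13=0
Bits that are 0 among those (would change 0->1): 4 13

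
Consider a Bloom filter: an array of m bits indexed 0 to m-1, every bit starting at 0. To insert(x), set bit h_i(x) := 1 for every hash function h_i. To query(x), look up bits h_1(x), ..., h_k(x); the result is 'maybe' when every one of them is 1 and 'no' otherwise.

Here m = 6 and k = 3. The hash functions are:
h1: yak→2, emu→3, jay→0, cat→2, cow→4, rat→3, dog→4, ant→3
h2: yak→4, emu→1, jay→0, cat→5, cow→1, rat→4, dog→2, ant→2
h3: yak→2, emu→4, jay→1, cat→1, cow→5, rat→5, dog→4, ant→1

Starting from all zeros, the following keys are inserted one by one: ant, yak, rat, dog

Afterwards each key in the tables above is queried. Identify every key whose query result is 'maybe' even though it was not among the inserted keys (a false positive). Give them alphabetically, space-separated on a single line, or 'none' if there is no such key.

Answer: cat cow emu

Derivation:
Start: bits=000000
After insert 'ant': sets bits 1 2 3 -> bits=011100
After insert 'yak': sets bits 2 4 -> bits=011110
After insert 'rat': sets bits 3 4 5 -> bits=011111
After insert 'dog': sets bits 2 4 -> bits=011111
Not inserted: cat cow emu jay — query each against bits=011111:
query cat: checks bit1=1, bit2=1, bit5=1 (all 1) -> maybe => FALSE POSITIVE
query cow: checks bit1=1, bit4=1, bit5=1 (all 1) -> maybe => FALSE POSITIVE
query emu: checks bit1=1, bit3=1, bit4=1 (all 1) -> maybe => FALSE POSITIVE
query jay: checks bit0=0, bit1=1 (has a 0) -> no => not a false positive
False positives (alphabetical): cat cow emu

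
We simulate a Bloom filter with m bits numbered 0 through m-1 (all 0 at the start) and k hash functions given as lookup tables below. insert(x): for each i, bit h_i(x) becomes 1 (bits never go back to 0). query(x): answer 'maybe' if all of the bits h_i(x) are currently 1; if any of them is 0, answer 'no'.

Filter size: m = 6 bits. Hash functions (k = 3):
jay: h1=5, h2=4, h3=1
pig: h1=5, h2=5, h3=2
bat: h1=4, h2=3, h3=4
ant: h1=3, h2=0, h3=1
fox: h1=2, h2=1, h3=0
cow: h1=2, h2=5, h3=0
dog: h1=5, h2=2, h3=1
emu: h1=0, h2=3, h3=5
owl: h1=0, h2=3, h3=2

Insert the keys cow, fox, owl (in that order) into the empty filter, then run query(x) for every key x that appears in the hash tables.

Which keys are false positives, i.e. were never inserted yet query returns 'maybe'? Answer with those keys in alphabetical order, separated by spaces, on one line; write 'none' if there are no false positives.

Answer: ant dog emu pig

Derivation:
Start: bits=000000
After insert 'cow': sets bits 0 2 5 -> bits=101001
After insert 'fox': sets bits 0 1 2 -> bits=111001
After insert 'owl': sets bits 0 2 3 -> bits=111101
Not inserted: ant bat dog emu jay pig — query each against bits=111101:
query ant: checks bit0=1, bit1=1, bit3=1 (all 1) -> maybe => FALSE POSITIVE
query bat: checks bit3=1, bit4=0 (has a 0) -> no => not a false positive
query dog: checks bit1=1, bit2=1, bit5=1 (all 1) -> maybe => FALSE POSITIVE
query emu: checks bit0=1, bit3=1, bit5=1 (all 1) -> maybe => FALSE POSITIVE
query jay: checks bit1=1, bit4=0, bit5=1 (has a 0) -> no => not a false positive
query pig: checks bit2=1, bit5=1 (all 1) -> maybe => FALSE POSITIVE
False positives (alphabetical): ant dog emu pig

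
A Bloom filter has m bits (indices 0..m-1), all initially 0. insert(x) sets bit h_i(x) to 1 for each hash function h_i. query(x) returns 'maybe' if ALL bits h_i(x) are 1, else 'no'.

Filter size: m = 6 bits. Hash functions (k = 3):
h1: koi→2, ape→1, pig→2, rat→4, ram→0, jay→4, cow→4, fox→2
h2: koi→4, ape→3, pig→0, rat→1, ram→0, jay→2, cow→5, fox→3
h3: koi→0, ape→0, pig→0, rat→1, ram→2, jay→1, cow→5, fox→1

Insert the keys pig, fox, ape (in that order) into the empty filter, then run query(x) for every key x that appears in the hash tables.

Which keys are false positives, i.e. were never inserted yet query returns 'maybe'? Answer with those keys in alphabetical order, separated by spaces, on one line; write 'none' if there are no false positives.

Start: bits=000000
After insert 'pig': sets bits 0 2 -> bits=101000
After insert 'fox': sets bits 1 2 3 -> bits=111100
After insert 'ape': sets bits 0 1 3 -> bits=111100
Not inserted: cow jay koi ram rat — query each against bits=111100:
query cow: checks bit4=0, bit5=0 (has a 0) -> no => not a false positive
query jay: checks bit1=1, bit2=1, bit4=0 (has a 0) -> no => not a false positive
query koi: checks bit0=1, bit2=1, bit4=0 (has a 0) -> no => not a false positive
query ram: checks bit0=1, bit2=1 (all 1) -> maybe => FALSE POSITIVE
query rat: checks bit1=1, bit4=0 (has a 0) -> no => not a false positive
False positives (alphabetical): ram

Answer: ram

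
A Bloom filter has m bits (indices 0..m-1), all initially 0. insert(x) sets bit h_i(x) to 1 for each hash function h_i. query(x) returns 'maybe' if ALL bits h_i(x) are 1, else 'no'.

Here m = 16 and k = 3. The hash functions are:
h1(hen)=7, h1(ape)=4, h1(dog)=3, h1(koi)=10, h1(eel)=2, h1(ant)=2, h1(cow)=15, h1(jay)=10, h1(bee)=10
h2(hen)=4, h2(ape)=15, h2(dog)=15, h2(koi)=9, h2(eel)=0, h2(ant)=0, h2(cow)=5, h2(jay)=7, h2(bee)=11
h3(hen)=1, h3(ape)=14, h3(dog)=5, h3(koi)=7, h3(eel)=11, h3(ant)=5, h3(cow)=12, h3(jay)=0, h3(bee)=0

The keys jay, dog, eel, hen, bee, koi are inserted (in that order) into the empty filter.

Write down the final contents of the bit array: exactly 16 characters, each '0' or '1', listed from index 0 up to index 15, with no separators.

Start: bits=0000000000000000
After insert 'jay': sets bits 0 7 10 -> bits=1000000100100000
After insert 'dog': sets bits 3 5 15 -> bits=1001010100100001
After insert 'eel': sets bits 0 2 11 -> bits=1011010100110001
After insert 'hen': sets bits 1 4 7 -> bits=1111110100110001
After insert 'bee': sets bits 0 10 11 -> bits=1111110100110001
After insert 'koi': sets bits 7 9 10 -> bits=1111110101110001

Answer: 1111110101110001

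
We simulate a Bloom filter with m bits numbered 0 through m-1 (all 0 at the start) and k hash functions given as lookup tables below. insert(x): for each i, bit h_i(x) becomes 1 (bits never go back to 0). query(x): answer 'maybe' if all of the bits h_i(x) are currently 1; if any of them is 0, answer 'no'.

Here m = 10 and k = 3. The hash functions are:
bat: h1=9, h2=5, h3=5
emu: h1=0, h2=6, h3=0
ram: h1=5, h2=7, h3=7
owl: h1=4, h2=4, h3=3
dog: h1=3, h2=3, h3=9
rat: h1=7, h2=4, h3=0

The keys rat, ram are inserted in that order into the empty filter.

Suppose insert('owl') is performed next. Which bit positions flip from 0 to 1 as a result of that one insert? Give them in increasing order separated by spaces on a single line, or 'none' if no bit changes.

Start: bits=0000000000
After insert 'rat': sets bits 0 4 7 -> bits=1000100100
After insert 'ram': sets bits 5 7 -> bits=1000110100
insert 'owl' would touch bits 3 4; currently bit3=0, bit4=1
Bits that are 0 among those (would change 0->1): 3

Answer: 3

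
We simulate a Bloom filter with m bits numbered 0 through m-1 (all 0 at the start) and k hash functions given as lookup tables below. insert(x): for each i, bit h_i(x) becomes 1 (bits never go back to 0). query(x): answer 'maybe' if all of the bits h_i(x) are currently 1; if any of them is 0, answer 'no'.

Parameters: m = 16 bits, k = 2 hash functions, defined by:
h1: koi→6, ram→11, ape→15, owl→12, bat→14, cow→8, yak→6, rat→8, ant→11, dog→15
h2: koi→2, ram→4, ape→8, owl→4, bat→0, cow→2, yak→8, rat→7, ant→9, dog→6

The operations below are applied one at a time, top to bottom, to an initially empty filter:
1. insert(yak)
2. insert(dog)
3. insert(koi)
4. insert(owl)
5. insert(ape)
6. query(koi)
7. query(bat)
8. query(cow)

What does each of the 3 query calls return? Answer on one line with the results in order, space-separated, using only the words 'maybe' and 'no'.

Answer: maybe no maybe

Derivation:
Start: bits=0000000000000000
Op 1: insert yak -> sets bits 6 8 -> bits=0000001010000000
Op 2: insert dog -> sets bits 6 15 -> bits=0000001010000001
Op 3: insert koi -> sets bits 2 6 -> bits=0010001010000001
Op 4: insert owl -> sets bits 4 12 -> bits=0010101010001001
Op 5: insert ape -> sets bits 8 15 -> bits=0010101010001001
Op 6: query koi -> checks bit2=1, bit6=1 (all 1) -> maybe
Op 7: query bat -> checks bit0=0, bit14=0 (has a 0) -> no
Op 8: query cow -> checks bit2=1, bit8=1 (all 1) -> maybe
Query results in order: maybe no maybe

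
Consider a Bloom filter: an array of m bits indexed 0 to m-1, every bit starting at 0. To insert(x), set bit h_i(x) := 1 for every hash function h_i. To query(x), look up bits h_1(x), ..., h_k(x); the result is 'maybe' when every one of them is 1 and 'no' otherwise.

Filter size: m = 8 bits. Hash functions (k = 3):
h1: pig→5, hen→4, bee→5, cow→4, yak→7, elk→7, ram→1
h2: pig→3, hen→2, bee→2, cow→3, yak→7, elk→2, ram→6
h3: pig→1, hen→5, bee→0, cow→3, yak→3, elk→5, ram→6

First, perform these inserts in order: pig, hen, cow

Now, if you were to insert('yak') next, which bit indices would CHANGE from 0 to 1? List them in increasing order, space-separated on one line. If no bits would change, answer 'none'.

Answer: 7

Derivation:
Start: bits=00000000
After insert 'pig': sets bits 1 3 5 -> bits=01010100
After insert 'hen': sets bits 2 4 5 -> bits=01111100
After insert 'cow': sets bits 3 4 -> bits=01111100
insert 'yak' would touch bits 3 7; currently bit3=1, bit7=0
Bits that are 0 among those (would change 0->1): 7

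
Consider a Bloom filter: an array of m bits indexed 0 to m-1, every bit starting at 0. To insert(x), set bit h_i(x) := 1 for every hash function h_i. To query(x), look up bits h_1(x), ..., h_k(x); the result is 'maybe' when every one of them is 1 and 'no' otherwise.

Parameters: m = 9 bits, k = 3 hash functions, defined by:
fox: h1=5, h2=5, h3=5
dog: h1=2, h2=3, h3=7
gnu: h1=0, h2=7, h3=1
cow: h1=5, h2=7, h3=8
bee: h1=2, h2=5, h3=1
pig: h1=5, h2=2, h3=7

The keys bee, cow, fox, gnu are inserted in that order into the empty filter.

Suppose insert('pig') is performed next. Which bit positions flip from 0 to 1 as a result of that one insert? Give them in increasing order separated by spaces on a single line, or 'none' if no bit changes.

Answer: none

Derivation:
Start: bits=000000000
After insert 'bee': sets bits 1 2 5 -> bits=011001000
After insert 'cow': sets bits 5 7 8 -> bits=011001011
After insert 'fox': sets bits 5 -> bits=011001011
After insert 'gnu': sets bits 0 1 7 -> bits=111001011
insert 'pig' would touch bits 2 5 7; currently bit2=1, bit5=1, bit7=1
Bits that are 0 among those (would change 0->1): none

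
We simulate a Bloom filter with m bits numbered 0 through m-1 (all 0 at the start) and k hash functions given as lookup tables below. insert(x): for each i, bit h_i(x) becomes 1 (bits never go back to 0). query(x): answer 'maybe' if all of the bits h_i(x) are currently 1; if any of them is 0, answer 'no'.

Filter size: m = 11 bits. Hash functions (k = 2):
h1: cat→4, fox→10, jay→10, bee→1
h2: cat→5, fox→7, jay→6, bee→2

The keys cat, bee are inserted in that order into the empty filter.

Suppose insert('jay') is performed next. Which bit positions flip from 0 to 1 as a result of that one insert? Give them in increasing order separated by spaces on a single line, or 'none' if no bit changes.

Answer: 6 10

Derivation:
Start: bits=00000000000
After insert 'cat': sets bits 4 5 -> bits=00001100000
After insert 'bee': sets bits 1 2 -> bits=01101100000
insert 'jay' would touch bits 6 10; currently bit6=0, bit10=0
Bits that are 0 among those (would change 0->1): 6 10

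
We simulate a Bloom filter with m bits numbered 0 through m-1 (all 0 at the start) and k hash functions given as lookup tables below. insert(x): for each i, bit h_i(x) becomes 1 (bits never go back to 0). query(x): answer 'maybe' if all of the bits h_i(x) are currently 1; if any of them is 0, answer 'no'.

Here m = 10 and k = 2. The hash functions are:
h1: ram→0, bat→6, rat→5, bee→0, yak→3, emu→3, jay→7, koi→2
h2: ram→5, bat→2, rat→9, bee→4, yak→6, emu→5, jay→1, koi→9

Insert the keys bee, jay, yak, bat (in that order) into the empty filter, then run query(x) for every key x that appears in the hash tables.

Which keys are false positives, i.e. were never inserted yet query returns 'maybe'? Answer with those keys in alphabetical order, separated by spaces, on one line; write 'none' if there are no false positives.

Start: bits=0000000000
After insert 'bee': sets bits 0 4 -> bits=1000100000
After insert 'jay': sets bits 1 7 -> bits=1100100100
After insert 'yak': sets bits 3 6 -> bits=1101101100
After insert 'bat': sets bits 2 6 -> bits=1111101100
Not inserted: emu koi ram rat — query each against bits=1111101100:
query emu: checks bit3=1, bit5=0 (has a 0) -> no => not a false positive
query koi: checks bit2=1, bit9=0 (has a 0) -> no => not a false positive
query ram: checks bit0=1, bit5=0 (has a 0) -> no => not a false positive
query rat: checks bit5=0, bit9=0 (has a 0) -> no => not a false positive
False positives (alphabetical): none

Answer: none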